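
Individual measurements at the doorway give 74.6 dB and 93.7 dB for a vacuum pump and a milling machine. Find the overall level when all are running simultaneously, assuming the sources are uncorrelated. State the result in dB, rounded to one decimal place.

93.8 dB

For uncorrelated sources the intensities add, so convert each level to linear form, sum, and take 10·log₁₀ of the total.
Σ 10^(L/10) = 10^(74.6/10) + 10^(93.7/10) = 2.373e+09.
L_total = 10·log₁₀(2.373e+09) = 93.75 dB.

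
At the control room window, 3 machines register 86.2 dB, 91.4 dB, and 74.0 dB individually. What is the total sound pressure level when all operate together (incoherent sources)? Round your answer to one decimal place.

92.6 dB

For uncorrelated sources the intensities add, so convert each level to linear form, sum, and take 10·log₁₀ of the total.
Σ 10^(L/10) = 10^(86.2/10) + 10^(91.4/10) + 10^(74.0/10) = 1.822e+09.
L_total = 10·log₁₀(1.822e+09) = 92.61 dB.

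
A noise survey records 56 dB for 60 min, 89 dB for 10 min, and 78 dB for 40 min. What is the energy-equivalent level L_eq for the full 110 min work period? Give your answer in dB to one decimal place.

The energy average is taken in the linear domain: L_eq = 10·log₁₀[(Σ tᵢ·10^(Lᵢ/10))/T], T = 110 min.
Σ tᵢ·10^(Lᵢ/10) = 60·10^(56/10) + 10·10^(89/10) + 40·10^(78/10) = 1.049e+10.
L_eq = 10·log₁₀(1.049e+10/110) = 79.79 dB.

79.8 dB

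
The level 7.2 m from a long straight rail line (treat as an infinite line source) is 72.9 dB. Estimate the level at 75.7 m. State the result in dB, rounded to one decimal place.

62.7 dB

Cylindrical spreading from a line source gives a 10·log₁₀(r₂/r₁) drop.
L₂ = 72.9 − 10·log₁₀(75.7/7.2) = 72.9 − 10.218 = 62.68 dB.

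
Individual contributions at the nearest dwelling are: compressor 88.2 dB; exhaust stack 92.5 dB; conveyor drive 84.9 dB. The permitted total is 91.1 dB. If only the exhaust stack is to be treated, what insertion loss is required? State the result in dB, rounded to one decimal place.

Fixed contribution from the other sources: Σ 10^(L/10) = 10^(88.2/10) + 10^(84.9/10) = 9.697e+08 (89.87 dB).
To meet 91.1 dB overall, the treated exhaust stack may contribute at most 10^(91.1/10) − 9.697e+08 = 3.185e+08, i.e. 85.03 dB.
Required insertion loss = 92.5 − 85.03 = 7.47 dB.

7.5 dB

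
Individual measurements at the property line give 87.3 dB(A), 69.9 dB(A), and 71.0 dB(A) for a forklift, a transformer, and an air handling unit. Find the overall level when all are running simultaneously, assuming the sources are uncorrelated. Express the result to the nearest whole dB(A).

For uncorrelated sources the intensities add, so convert each level to linear form, sum, and take 10·log₁₀ of the total.
Σ 10^(L/10) = 10^(87.3/10) + 10^(69.9/10) + 10^(71.0/10) = 5.594e+08.
L_total = 10·log₁₀(5.594e+08) = 87.48 dB(A).

87 dB(A)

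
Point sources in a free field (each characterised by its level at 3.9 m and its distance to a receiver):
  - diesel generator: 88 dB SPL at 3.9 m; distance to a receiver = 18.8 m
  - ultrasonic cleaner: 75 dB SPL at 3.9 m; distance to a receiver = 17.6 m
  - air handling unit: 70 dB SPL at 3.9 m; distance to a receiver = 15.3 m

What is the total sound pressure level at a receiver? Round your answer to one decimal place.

74.7 dB SPL

Apply inverse-square spreading to bring every level to the receiver, then sum 10^(L/10).
diesel generator: 88 − 20·log₁₀(18.8/3.9) = 88 − 13.66 = 74.34 dB SPL.
ultrasonic cleaner: 75 − 20·log₁₀(17.6/3.9) = 75 − 13.09 = 61.91 dB SPL.
air handling unit: 70 − 20·log₁₀(15.3/3.9) = 70 − 11.87 = 58.13 dB SPL.
Σ 10^(L/10) = 2.936e+07 → L_total = 10·log₁₀(2.936e+07) = 74.68 dB SPL.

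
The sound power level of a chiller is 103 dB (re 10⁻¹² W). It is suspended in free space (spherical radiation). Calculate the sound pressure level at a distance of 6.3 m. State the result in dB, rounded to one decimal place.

The power spreads over a sphere of area 4π·r², so L_p = L_w − 10·log₁₀(4π·r²).
4π·r² = 498.8 m², 10·log₁₀ of that is 26.979 dB.
L_p = 103 − 26.979 = 76.02 dB.

76.0 dB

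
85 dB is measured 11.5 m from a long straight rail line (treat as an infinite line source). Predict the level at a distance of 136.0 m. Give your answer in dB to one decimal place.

74.3 dB

Line-source attenuation: ΔL = 10·log₁₀(r₂/r₁) = 10·log₁₀(136.0/11.5) = 10.728 dB.
L₂ = 85 − 10·log₁₀(136.0/11.5) = 85 − 10.728 = 74.27 dB.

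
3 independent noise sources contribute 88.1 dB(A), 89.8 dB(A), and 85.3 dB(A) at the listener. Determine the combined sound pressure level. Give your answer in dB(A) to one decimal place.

Incoherent sources combine by intensity addition: L_total = 10·log₁₀(Σ 10^(L_i/10)).
Σ 10^(L/10) = 10^(88.1/10) + 10^(89.8/10) + 10^(85.3/10) = 1.939e+09.
L_total = 10·log₁₀(1.939e+09) = 92.88 dB(A).

92.9 dB(A)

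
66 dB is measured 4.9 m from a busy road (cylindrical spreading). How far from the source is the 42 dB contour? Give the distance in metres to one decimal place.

1230.8 m

The 24.0 dB drop corresponds to a distance ratio of 10^(24.0/10) for a line source.
r₂ = 4.9·10^((66−42)/10) = 4.9·10^(24.0/10) = 1230.82 m.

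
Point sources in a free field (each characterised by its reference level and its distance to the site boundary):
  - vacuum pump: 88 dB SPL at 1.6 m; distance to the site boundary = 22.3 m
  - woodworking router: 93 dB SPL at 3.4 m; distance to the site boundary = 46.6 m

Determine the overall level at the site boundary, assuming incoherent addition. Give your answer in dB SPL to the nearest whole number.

71 dB SPL

Propagate each source to the receiver with L = L_ref − 20·log₁₀(r/r_ref), then add intensities.
vacuum pump: 88 − 20·log₁₀(22.3/1.6) = 88 − 22.88 = 65.12 dB SPL.
woodworking router: 93 − 20·log₁₀(46.6/3.4) = 93 − 22.74 = 70.26 dB SPL.
Σ 10^(L/10) = 1.387e+07 → L_total = 10·log₁₀(1.387e+07) = 71.42 dB SPL.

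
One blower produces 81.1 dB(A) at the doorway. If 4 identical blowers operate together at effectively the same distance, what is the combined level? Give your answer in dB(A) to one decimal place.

87.1 dB(A)

L_total = L₁ + 10·log₁₀ N for N identical incoherent sources.
L_total = 81.1 + 10·log₁₀(4) = 81.1 + 6.021 = 87.12 dB(A).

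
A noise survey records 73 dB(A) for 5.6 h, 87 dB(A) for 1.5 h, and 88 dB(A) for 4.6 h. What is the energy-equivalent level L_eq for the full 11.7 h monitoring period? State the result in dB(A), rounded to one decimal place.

85.1 dB(A)

The energy average is taken in the linear domain: L_eq = 10·log₁₀[(Σ tᵢ·10^(Lᵢ/10))/T], T = 11.7 h.
Σ tᵢ·10^(Lᵢ/10) = 5.6·10^(73/10) + 1.5·10^(87/10) + 4.6·10^(88/10) = 3.766e+09.
L_eq = 10·log₁₀(3.766e+09/11.7) = 85.08 dB(A).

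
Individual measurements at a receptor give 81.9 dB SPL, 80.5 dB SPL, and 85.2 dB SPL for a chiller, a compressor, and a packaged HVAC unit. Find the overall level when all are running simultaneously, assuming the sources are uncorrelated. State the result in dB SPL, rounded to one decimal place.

87.8 dB SPL

For uncorrelated sources the intensities add, so convert each level to linear form, sum, and take 10·log₁₀ of the total.
Σ 10^(L/10) = 10^(81.9/10) + 10^(80.5/10) + 10^(85.2/10) = 5.982e+08.
L_total = 10·log₁₀(5.982e+08) = 87.77 dB SPL.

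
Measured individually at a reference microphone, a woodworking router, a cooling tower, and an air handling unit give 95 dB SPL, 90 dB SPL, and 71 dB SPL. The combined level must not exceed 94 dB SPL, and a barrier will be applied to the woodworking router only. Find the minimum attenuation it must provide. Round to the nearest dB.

Everything except the woodworking router sums to 10^(90/10) + 10^(71/10) = 1.013e+09 in linear terms, 90.05 dB SPL.
To meet 94 dB SPL overall, the treated woodworking router may contribute at most 10^(94/10) − 1.013e+09 = 1.499e+09, i.e. 91.76 dB SPL.
So the woodworking router must be reduced from 95 to 91.76 dB SPL: IL = 3.24 dB.

3 dB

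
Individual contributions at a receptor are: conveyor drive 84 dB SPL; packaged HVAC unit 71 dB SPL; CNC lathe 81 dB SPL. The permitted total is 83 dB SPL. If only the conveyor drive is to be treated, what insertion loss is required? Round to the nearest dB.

6 dB

Fixed contribution from the other sources: Σ 10^(L/10) = 10^(71/10) + 10^(81/10) = 1.385e+08 (81.41 dB SPL).
The limit corresponds to 10^(83/10) = 1.995e+08; subtracting the fixed part leaves 6.104e+07 for the conveyor drive, i.e. 77.86 dB SPL.
So the conveyor drive must be reduced from 84 to 77.86 dB SPL: IL = 6.14 dB.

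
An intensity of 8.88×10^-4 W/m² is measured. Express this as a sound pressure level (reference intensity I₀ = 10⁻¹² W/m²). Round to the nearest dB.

89 dB

L = 10·log₁₀(I/I₀) = 10·log₁₀(8.88×10^-4/10⁻¹²) = 10·log₁₀(8.88×10^8).
L = 10·(0.9484 + 8) = 89.48 dB.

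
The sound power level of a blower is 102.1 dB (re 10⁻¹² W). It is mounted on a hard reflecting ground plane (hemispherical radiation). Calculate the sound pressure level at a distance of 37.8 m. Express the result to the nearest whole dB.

63 dB

L_p = L_w − 10·log₁₀(2π·r²) with r = 37.8 m.
2π·r² = 8978 m², 10·log₁₀ of that is 39.532 dB.
L_p = 102.1 − 39.532 = 62.57 dB.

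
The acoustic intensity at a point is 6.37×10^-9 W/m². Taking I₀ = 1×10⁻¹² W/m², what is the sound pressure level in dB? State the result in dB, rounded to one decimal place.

L = 10·log₁₀(I/I₀) = 10·log₁₀(6.37×10^-9/10⁻¹²) = 10·log₁₀(6.37×10^3).
L = 10·(0.8041 + 3) = 38.04 dB.

38.0 dB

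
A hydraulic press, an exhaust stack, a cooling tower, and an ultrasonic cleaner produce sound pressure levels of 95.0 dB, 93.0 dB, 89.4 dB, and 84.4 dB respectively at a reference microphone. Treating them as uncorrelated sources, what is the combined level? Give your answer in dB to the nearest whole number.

For uncorrelated sources the intensities add, so convert each level to linear form, sum, and take 10·log₁₀ of the total.
Σ 10^(L/10) = 10^(95.0/10) + 10^(93.0/10) + 10^(89.4/10) + 10^(84.4/10) = 6.304e+09.
L_total = 10·log₁₀(6.304e+09) = 98.00 dB.

98 dB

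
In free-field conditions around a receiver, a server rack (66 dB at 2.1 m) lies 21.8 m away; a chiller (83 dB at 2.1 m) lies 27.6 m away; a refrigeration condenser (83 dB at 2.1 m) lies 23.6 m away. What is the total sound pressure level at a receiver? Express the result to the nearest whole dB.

64 dB

First find each source's level at the receiver (point-source: −20·log₁₀(r/r_ref)), then combine on an intensity basis.
server rack: 66 − 20·log₁₀(21.8/2.1) = 66 − 20.32 = 45.68 dB.
chiller: 83 − 20·log₁₀(27.6/2.1) = 83 − 22.37 = 60.63 dB.
refrigeration condenser: 83 − 20·log₁₀(23.6/2.1) = 83 − 21.01 = 61.99 dB.
Σ 10^(L/10) = 2.772e+06 → L_total = 10·log₁₀(2.772e+06) = 64.43 dB.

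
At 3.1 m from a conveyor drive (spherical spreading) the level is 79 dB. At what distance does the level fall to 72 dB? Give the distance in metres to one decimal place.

6.9 m

For a point source L₁ − L₂ = 20·log₁₀(r₂/r₁), so r₂ = r₁·10^((L₁−L₂)/20).
r₂ = 3.1·10^((79−72)/20) = 3.1·10^(7.0/20) = 6.94 m.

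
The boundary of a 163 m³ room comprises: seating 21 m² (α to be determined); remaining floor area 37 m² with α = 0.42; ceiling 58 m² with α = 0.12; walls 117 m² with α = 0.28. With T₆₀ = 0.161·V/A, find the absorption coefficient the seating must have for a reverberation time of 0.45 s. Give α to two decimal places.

Required total absorption A = 0.161·163/0.45 = 58.32 m².
Absorption from the other surfaces = 37·0.42 + 58·0.12 + 117·0.28 = 55.26 m², so the seating must supply 3.06 m² over 21 m².
α = 3.06/21 = 0.146.

0.15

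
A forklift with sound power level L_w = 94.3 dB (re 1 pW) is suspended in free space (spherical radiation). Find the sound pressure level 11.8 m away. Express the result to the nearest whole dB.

Free-field spherical radiation: L_p = L_w − 10·log₁₀(4π·r²), r = 11.8 m.
4π·r² = 1750 m², 10·log₁₀ of that is 32.430 dB.
L_p = 94.3 − 32.430 = 61.87 dB.

62 dB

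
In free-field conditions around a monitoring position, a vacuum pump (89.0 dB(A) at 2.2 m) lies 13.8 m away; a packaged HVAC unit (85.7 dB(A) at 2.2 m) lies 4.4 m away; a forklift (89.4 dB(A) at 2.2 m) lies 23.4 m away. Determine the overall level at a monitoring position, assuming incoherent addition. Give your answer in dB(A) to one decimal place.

First find each source's level at the receiver (point-source: −20·log₁₀(r/r_ref)), then combine on an intensity basis.
vacuum pump: 89.0 − 20·log₁₀(13.8/2.2) = 89.0 − 15.95 = 73.05 dB(A).
packaged HVAC unit: 85.7 − 20·log₁₀(4.4/2.2) = 85.7 − 6.02 = 79.68 dB(A).
forklift: 89.4 − 20·log₁₀(23.4/2.2) = 89.4 − 20.54 = 68.86 dB(A).
Σ 10^(L/10) = 1.208e+08 → L_total = 10·log₁₀(1.208e+08) = 80.82 dB(A).

80.8 dB(A)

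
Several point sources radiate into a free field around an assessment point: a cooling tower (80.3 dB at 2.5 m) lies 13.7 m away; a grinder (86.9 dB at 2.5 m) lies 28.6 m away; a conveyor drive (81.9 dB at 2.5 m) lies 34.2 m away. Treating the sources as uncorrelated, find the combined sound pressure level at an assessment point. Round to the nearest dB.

69 dB

First find each source's level at the receiver (point-source: −20·log₁₀(r/r_ref)), then combine on an intensity basis.
cooling tower: 80.3 − 20·log₁₀(13.7/2.5) = 80.3 − 14.78 = 65.52 dB.
grinder: 86.9 − 20·log₁₀(28.6/2.5) = 86.9 − 21.17 = 65.73 dB.
conveyor drive: 81.9 − 20·log₁₀(34.2/2.5) = 81.9 − 22.72 = 59.18 dB.
Σ 10^(L/10) = 8.138e+06 → L_total = 10·log₁₀(8.138e+06) = 69.11 dB.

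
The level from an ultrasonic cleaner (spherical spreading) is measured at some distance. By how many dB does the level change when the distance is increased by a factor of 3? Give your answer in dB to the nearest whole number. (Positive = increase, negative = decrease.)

-10 dB

A point source loses 6 dB per doubling of distance; generally ΔL = −20·log₁₀(r₂/r₁).
ΔL = −20·log₁₀(3) = -9.54 dB.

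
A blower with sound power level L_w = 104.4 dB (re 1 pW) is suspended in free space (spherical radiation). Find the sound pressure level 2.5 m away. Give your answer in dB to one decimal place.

85.4 dB

Free-field spherical radiation: L_p = L_w − 10·log₁₀(4π·r²), r = 2.5 m.
4π·r² = 78.54 m², 10·log₁₀ of that is 18.951 dB.
L_p = 104.4 − 18.951 = 85.45 dB.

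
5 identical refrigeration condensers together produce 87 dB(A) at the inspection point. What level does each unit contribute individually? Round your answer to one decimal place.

Dividing the total intensity by 5 lowers the level by 10·log₁₀ 5 = 6.990 dB: L₁ = 87 − 6.990.

80.0 dB(A)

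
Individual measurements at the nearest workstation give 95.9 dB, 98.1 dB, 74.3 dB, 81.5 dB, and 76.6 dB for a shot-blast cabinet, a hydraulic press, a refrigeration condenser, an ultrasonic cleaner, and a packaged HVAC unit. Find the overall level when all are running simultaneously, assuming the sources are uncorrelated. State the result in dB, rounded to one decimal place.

100.2 dB

Incoherent sources combine by intensity addition: L_total = 10·log₁₀(Σ 10^(L_i/10)).
Σ 10^(L/10) = 10^(95.9/10) + 10^(98.1/10) + 10^(74.3/10) + 10^(81.5/10) + 10^(76.6/10) = 1.056e+10.
L_total = 10·log₁₀(1.056e+10) = 100.24 dB.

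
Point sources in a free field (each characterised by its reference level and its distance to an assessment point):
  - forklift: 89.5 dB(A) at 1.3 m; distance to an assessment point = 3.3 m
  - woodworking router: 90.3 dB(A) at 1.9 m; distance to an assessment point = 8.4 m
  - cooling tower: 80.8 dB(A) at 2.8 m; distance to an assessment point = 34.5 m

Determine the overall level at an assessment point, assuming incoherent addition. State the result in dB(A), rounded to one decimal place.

Propagate each source to the receiver with L = L_ref − 20·log₁₀(r/r_ref), then add intensities.
forklift: 89.5 − 20·log₁₀(3.3/1.3) = 89.5 − 8.09 = 81.41 dB(A).
woodworking router: 90.3 − 20·log₁₀(8.4/1.9) = 90.3 − 12.91 = 77.39 dB(A).
cooling tower: 80.8 − 20·log₁₀(34.5/2.8) = 80.8 − 21.81 = 58.99 dB(A).
Σ 10^(L/10) = 1.939e+08 → L_total = 10·log₁₀(1.939e+08) = 82.88 dB(A).

82.9 dB(A)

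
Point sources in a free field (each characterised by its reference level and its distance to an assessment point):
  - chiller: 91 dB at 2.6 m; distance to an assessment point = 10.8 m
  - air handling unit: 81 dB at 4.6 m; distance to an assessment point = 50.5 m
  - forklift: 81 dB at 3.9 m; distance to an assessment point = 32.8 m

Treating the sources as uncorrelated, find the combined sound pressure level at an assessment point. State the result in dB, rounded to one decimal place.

Propagate each source to the receiver with L = L_ref − 20·log₁₀(r/r_ref), then add intensities.
chiller: 91 − 20·log₁₀(10.8/2.6) = 91 − 12.37 = 78.63 dB.
air handling unit: 81 − 20·log₁₀(50.5/4.6) = 81 − 20.81 = 60.19 dB.
forklift: 81 − 20·log₁₀(32.8/3.9) = 81 − 18.50 = 62.50 dB.
Σ 10^(L/10) = 7.579e+07 → L_total = 10·log₁₀(7.579e+07) = 78.80 dB.

78.8 dB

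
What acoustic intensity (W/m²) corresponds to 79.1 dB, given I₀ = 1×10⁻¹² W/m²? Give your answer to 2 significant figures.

8.1e-05 W/m²

I = I₀·10^(L/10) = 10⁻¹² × 10^(79.1/10) = 10^(-4.090).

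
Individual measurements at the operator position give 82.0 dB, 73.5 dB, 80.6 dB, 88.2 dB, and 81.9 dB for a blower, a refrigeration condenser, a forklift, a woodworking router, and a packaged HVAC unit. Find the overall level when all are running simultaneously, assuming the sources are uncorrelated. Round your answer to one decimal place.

For uncorrelated sources the intensities add, so convert each level to linear form, sum, and take 10·log₁₀ of the total.
Σ 10^(L/10) = 10^(82.0/10) + 10^(73.5/10) + 10^(80.6/10) + 10^(88.2/10) + 10^(81.9/10) = 1.111e+09.
L_total = 10·log₁₀(1.111e+09) = 90.46 dB.

90.5 dB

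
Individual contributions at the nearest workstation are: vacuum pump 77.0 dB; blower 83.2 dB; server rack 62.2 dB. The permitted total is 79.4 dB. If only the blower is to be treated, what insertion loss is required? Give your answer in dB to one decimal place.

7.7 dB

Everything except the blower sums to 10^(77.0/10) + 10^(62.2/10) = 5.178e+07 in linear terms, 77.14 dB.
To meet 79.4 dB overall, the treated blower may contribute at most 10^(79.4/10) − 5.178e+07 = 3.532e+07, i.e. 75.48 dB.
Required insertion loss = 83.2 − 75.48 = 7.72 dB.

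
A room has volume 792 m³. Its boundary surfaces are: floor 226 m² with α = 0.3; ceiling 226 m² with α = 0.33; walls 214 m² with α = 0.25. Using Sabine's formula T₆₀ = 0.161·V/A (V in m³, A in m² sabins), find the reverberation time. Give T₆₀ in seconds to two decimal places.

A = Σ Sᵢαᵢ = 226·0.3 + 226·0.33 + 214·0.25 = 195.88 m².
T₆₀ = 0.161 × 792 / 195.88 = 0.651 s.

0.65 s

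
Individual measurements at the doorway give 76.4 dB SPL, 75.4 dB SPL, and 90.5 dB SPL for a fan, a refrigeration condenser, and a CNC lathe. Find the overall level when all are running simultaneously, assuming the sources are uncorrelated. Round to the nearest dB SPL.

91 dB SPL

For uncorrelated sources the intensities add, so convert each level to linear form, sum, and take 10·log₁₀ of the total.
Σ 10^(L/10) = 10^(76.4/10) + 10^(75.4/10) + 10^(90.5/10) = 1.200e+09.
L_total = 10·log₁₀(1.200e+09) = 90.79 dB SPL.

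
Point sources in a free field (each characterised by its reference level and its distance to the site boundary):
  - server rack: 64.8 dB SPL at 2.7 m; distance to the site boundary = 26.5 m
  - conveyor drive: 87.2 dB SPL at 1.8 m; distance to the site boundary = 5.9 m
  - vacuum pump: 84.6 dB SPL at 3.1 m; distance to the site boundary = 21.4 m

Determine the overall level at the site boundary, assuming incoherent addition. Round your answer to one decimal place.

Apply inverse-square spreading to bring every level to the receiver, then sum 10^(L/10).
server rack: 64.8 − 20·log₁₀(26.5/2.7) = 64.8 − 19.84 = 44.96 dB SPL.
conveyor drive: 87.2 − 20·log₁₀(5.9/1.8) = 87.2 − 10.31 = 76.89 dB SPL.
vacuum pump: 84.6 − 20·log₁₀(21.4/3.1) = 84.6 − 16.78 = 67.82 dB SPL.
Σ 10^(L/10) = 5.493e+07 → L_total = 10·log₁₀(5.493e+07) = 77.40 dB SPL.

77.4 dB SPL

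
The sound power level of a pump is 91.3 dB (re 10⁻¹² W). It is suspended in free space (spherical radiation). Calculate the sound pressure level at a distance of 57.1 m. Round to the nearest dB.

L_p = L_w − 10·log₁₀(4π·r²) with r = 57.1 m.
4π·r² = 4.097e+04 m², 10·log₁₀ of that is 46.125 dB.
L_p = 91.3 − 46.125 = 45.18 dB.

45 dB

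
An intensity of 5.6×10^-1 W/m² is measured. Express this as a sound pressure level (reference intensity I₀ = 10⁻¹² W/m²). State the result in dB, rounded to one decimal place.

I/I₀ = 5.6×10^-1/10⁻¹² = 5.6×10^11, and L = 10·log₁₀(I/I₀).
L = 10·(0.7482 + 11) = 117.48 dB.

117.5 dB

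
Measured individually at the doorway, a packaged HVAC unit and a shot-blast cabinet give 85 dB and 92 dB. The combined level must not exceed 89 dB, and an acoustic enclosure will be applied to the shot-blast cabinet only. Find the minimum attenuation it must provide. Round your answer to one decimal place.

5.2 dB

The untreated sources together contribute 10^(85/10) = 3.162e+08, i.e. 85.00 dB.
The limit corresponds to 10^(89/10) = 7.943e+08; subtracting the fixed part leaves 4.781e+08 for the shot-blast cabinet, i.e. 86.80 dB.
So the shot-blast cabinet must be reduced from 92 to 86.80 dB: IL = 5.20 dB.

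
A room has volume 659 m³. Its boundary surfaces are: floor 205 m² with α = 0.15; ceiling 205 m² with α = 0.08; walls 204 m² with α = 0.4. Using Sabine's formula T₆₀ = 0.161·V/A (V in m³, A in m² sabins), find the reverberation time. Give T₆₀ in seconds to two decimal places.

0.82 s

Summing Sᵢαᵢ: 205·0.15 + 205·0.08 + 204·0.4 = 128.75 m².
T₆₀ = 0.161·V/A = 0.161·659/128.75 = 0.824 s.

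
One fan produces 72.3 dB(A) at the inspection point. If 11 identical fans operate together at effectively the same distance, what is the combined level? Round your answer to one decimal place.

82.7 dB(A)

L_total = L₁ + 10·log₁₀ N for N identical incoherent sources.
L_total = 72.3 + 10·log₁₀(11) = 72.3 + 10.414 = 82.71 dB(A).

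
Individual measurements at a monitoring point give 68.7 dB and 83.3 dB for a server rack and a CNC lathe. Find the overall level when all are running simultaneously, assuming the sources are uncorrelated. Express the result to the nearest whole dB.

Incoherent sources combine by intensity addition: L_total = 10·log₁₀(Σ 10^(L_i/10)).
Σ 10^(L/10) = 10^(68.7/10) + 10^(83.3/10) = 2.212e+08.
L_total = 10·log₁₀(2.212e+08) = 83.45 dB.

83 dB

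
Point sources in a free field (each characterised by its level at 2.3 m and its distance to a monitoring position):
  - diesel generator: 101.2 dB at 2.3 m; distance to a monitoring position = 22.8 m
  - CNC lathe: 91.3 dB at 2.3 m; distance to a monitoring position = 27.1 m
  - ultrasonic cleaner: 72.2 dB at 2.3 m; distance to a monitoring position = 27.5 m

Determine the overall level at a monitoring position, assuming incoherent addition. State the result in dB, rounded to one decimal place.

81.6 dB

First find each source's level at the receiver (point-source: −20·log₁₀(r/r_ref)), then combine on an intensity basis.
diesel generator: 101.2 − 20·log₁₀(22.8/2.3) = 101.2 − 19.92 = 81.28 dB.
CNC lathe: 91.3 − 20·log₁₀(27.1/2.3) = 91.3 − 21.42 = 69.88 dB.
ultrasonic cleaner: 72.2 − 20·log₁₀(27.5/2.3) = 72.2 − 21.55 = 50.65 dB.
Σ 10^(L/10) = 1.440e+08 → L_total = 10·log₁₀(1.440e+08) = 81.58 dB.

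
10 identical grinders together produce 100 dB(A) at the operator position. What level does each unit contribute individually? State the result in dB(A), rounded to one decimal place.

90.0 dB(A)

For N identical incoherent sources L_total = L₁ + 10·log₁₀ N, so L₁ = 100 − 10·log₁₀(10) = 100 − 10.000.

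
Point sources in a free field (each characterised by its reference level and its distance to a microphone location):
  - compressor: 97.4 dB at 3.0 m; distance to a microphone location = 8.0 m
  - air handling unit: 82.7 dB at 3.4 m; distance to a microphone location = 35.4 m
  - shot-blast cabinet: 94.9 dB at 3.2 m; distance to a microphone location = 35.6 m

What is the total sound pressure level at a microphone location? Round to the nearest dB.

Apply inverse-square spreading to bring every level to the receiver, then sum 10^(L/10).
compressor: 97.4 − 20·log₁₀(8.0/3.0) = 97.4 − 8.52 = 88.88 dB.
air handling unit: 82.7 − 20·log₁₀(35.4/3.4) = 82.7 − 20.35 = 62.35 dB.
shot-blast cabinet: 94.9 − 20·log₁₀(35.6/3.2) = 94.9 − 20.93 = 73.97 dB.
Σ 10^(L/10) = 7.995e+08 → L_total = 10·log₁₀(7.995e+08) = 89.03 dB.

89 dB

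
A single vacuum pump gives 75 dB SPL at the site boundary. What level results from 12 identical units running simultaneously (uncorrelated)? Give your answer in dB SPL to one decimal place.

85.8 dB SPL

L_total = L₁ + 10·log₁₀ N for N identical incoherent sources.
L_total = 75 + 10·log₁₀(12) = 75 + 10.792 = 85.79 dB SPL.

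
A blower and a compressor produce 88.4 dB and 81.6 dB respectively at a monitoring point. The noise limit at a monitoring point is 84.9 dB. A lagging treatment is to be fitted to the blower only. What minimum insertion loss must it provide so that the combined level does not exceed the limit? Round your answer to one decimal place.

6.2 dB

The untreated sources together contribute 10^(81.6/10) = 1.445e+08, i.e. 81.60 dB.
To meet 84.9 dB overall, the treated blower may contribute at most 10^(84.9/10) − 1.445e+08 = 1.645e+08, i.e. 82.16 dB.
So the blower must be reduced from 88.4 to 82.16 dB: IL = 6.24 dB.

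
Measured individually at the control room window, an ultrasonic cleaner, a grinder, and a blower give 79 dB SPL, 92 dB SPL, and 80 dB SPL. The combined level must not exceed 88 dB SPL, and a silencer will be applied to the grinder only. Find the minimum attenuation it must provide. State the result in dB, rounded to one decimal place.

The untreated sources together contribute 10^(79/10) + 10^(80/10) = 1.794e+08, i.e. 82.54 dB SPL.
The limit corresponds to 10^(88/10) = 6.310e+08; subtracting the fixed part leaves 4.515e+08 for the grinder, i.e. 86.55 dB SPL.
Required insertion loss = 92 − 86.55 = 5.45 dB.

5.5 dB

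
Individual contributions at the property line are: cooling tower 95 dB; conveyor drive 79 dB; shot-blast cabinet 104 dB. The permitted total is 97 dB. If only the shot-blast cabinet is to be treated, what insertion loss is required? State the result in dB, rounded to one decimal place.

Everything except the shot-blast cabinet sums to 10^(95/10) + 10^(79/10) = 3.242e+09 in linear terms, 95.11 dB.
To meet 97 dB overall, the treated shot-blast cabinet may contribute at most 10^(97/10) − 3.242e+09 = 1.770e+09, i.e. 92.48 dB.
Required insertion loss = 104 − 92.48 = 11.52 dB.

11.5 dB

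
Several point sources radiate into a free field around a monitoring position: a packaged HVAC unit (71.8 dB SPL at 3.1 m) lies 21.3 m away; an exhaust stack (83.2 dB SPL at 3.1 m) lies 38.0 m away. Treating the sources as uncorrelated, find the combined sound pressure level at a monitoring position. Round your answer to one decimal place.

Apply inverse-square spreading to bring every level to the receiver, then sum 10^(L/10).
packaged HVAC unit: 71.8 − 20·log₁₀(21.3/3.1) = 71.8 − 16.74 = 55.06 dB SPL.
exhaust stack: 83.2 − 20·log₁₀(38.0/3.1) = 83.2 − 21.77 = 61.43 dB SPL.
Σ 10^(L/10) = 1.711e+06 → L_total = 10·log₁₀(1.711e+06) = 62.33 dB SPL.

62.3 dB SPL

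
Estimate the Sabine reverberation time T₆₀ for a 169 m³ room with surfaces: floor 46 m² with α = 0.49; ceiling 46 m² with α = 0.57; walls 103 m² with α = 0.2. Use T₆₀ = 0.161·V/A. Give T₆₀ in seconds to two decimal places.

Total absorption A = 46·0.49 + 46·0.57 + 103·0.2 = 69.36 m² sabins.
T₆₀ = 0.161·V/A = 0.161·169/69.36 = 0.392 s.

0.39 s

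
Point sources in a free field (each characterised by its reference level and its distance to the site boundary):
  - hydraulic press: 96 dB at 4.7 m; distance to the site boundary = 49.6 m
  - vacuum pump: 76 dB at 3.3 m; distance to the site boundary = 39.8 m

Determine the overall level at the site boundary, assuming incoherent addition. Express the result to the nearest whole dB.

First find each source's level at the receiver (point-source: −20·log₁₀(r/r_ref)), then combine on an intensity basis.
hydraulic press: 96 − 20·log₁₀(49.6/4.7) = 96 − 20.47 = 75.53 dB.
vacuum pump: 76 − 20·log₁₀(39.8/3.3) = 76 − 21.63 = 54.37 dB.
Σ 10^(L/10) = 3.602e+07 → L_total = 10·log₁₀(3.602e+07) = 75.57 dB.

76 dB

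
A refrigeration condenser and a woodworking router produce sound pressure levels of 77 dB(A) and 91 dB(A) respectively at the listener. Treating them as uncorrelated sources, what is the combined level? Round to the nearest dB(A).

For uncorrelated sources the intensities add, so convert each level to linear form, sum, and take 10·log₁₀ of the total.
Σ 10^(L/10) = 10^(77/10) + 10^(91/10) = 1.309e+09.
L_total = 10·log₁₀(1.309e+09) = 91.17 dB(A).

91 dB(A)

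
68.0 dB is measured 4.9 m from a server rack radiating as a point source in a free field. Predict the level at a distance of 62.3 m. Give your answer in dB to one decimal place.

Point-source attenuation: ΔL = 20·log₁₀(r₂/r₁) = 20·log₁₀(62.3/4.9) = 22.086 dB.
L₂ = 68.0 − 20·log₁₀(62.3/4.9) = 68.0 − 22.086 = 45.91 dB.

45.9 dB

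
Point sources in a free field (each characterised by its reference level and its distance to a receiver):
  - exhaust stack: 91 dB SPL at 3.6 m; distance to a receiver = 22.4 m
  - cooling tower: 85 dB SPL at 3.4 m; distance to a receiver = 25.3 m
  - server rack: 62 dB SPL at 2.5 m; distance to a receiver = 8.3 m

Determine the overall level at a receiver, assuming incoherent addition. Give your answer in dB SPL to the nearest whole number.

76 dB SPL

First find each source's level at the receiver (point-source: −20·log₁₀(r/r_ref)), then combine on an intensity basis.
exhaust stack: 91 − 20·log₁₀(22.4/3.6) = 91 − 15.88 = 75.12 dB SPL.
cooling tower: 85 − 20·log₁₀(25.3/3.4) = 85 − 17.43 = 67.57 dB SPL.
server rack: 62 − 20·log₁₀(8.3/2.5) = 62 − 10.42 = 51.58 dB SPL.
Σ 10^(L/10) = 3.837e+07 → L_total = 10·log₁₀(3.837e+07) = 75.84 dB SPL.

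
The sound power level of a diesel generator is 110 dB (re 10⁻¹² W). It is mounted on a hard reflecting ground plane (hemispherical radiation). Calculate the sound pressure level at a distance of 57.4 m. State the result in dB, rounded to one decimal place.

66.8 dB

Free-field hemispherical radiation: L_p = L_w − 10·log₁₀(2π·r²), r = 57.4 m.
2π·r² = 2.07e+04 m², 10·log₁₀ of that is 43.160 dB.
L_p = 110 − 43.160 = 66.84 dB.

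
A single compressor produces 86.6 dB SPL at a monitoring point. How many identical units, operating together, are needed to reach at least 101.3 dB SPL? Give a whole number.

30

The shortfall is 101.3 − 86.6 = 14.7 dB, and N units add 10·log₁₀ N, so need 10·log₁₀ N ≥ 14.7.
N ≥ 10^(14.7/10) = 29.512, so N = 30.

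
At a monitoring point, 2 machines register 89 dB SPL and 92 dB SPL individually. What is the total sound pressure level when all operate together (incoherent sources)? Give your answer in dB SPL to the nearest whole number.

Incoherent sources combine by intensity addition: L_total = 10·log₁₀(Σ 10^(L_i/10)).
Σ 10^(L/10) = 10^(89/10) + 10^(92/10) = 2.379e+09.
L_total = 10·log₁₀(2.379e+09) = 93.76 dB SPL.

94 dB SPL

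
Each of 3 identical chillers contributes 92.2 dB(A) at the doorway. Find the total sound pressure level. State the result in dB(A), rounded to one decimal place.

N identical incoherent sources raise the level by 10·log₁₀ N.
L_total = 92.2 + 10·log₁₀(3) = 92.2 + 4.771 = 96.97 dB(A).

97.0 dB(A)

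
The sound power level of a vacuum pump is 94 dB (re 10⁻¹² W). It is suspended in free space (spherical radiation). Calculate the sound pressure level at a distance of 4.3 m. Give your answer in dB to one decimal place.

Free-field spherical radiation: L_p = L_w − 10·log₁₀(4π·r²), r = 4.3 m.
4π·r² = 232.4 m², 10·log₁₀ of that is 23.661 dB.
L_p = 94 − 23.661 = 70.34 dB.

70.3 dB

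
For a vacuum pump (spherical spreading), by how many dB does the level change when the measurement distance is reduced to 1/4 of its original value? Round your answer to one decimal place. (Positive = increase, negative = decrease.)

With spherical spreading the level changes by −20·log₁₀(r₂/r₁).
ΔL = −20·log₁₀(0.25) = +12.04 dB.

+12.0 dB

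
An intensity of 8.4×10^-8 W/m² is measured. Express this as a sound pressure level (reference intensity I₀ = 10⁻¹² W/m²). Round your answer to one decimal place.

L = 10·log₁₀(I/I₀) = 10·log₁₀(8.4×10^-8/10⁻¹²) = 10·log₁₀(8.4×10^4).
L = 10·(0.9243 + 4) = 49.24 dB.

49.2 dB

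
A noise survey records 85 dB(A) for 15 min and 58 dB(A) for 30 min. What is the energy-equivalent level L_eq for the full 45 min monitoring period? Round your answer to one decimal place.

80.2 dB(A)

L_eq = 10·log₁₀[(1/T)·Σ tᵢ·10^(Lᵢ/10)] with T = 45 min.
Σ tᵢ·10^(Lᵢ/10) = 15·10^(85/10) + 30·10^(58/10) = 4.762e+09.
L_eq = 10·log₁₀(4.762e+09/45) = 80.25 dB(A).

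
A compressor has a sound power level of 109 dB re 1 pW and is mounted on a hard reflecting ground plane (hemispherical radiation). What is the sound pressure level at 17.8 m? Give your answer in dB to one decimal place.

76.0 dB

Free-field hemispherical radiation: L_p = L_w − 10·log₁₀(2π·r²), r = 17.8 m.
2π·r² = 1991 m², 10·log₁₀ of that is 32.990 dB.
L_p = 109 − 32.990 = 76.01 dB.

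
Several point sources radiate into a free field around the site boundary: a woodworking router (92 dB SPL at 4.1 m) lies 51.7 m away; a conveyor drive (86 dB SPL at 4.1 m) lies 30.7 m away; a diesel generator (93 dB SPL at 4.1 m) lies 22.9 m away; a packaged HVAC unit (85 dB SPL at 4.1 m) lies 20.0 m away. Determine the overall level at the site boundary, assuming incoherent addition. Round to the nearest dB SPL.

Apply inverse-square spreading to bring every level to the receiver, then sum 10^(L/10).
woodworking router: 92 − 20·log₁₀(51.7/4.1) = 92 − 22.01 = 69.99 dB SPL.
conveyor drive: 86 − 20·log₁₀(30.7/4.1) = 86 − 17.49 = 68.51 dB SPL.
diesel generator: 93 − 20·log₁₀(22.9/4.1) = 93 − 14.94 = 78.06 dB SPL.
packaged HVAC unit: 85 − 20·log₁₀(20.0/4.1) = 85 − 13.76 = 71.24 dB SPL.
Σ 10^(L/10) = 9.432e+07 → L_total = 10·log₁₀(9.432e+07) = 79.75 dB SPL.

80 dB SPL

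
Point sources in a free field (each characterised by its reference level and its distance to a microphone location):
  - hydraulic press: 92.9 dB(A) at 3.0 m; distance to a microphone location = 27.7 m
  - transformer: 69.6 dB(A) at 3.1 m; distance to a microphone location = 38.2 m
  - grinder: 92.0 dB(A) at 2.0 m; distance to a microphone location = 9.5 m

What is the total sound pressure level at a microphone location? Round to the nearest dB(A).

Propagate each source to the receiver with L = L_ref − 20·log₁₀(r/r_ref), then add intensities.
hydraulic press: 92.9 − 20·log₁₀(27.7/3.0) = 92.9 − 19.31 = 73.59 dB(A).
transformer: 69.6 − 20·log₁₀(38.2/3.1) = 69.6 − 21.81 = 47.79 dB(A).
grinder: 92.0 − 20·log₁₀(9.5/2.0) = 92.0 − 13.53 = 78.47 dB(A).
Σ 10^(L/10) = 9.318e+07 → L_total = 10·log₁₀(9.318e+07) = 79.69 dB(A).

80 dB(A)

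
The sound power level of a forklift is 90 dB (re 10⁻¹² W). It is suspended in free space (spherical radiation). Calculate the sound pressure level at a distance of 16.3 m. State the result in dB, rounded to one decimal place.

54.8 dB

L_p = L_w − 10·log₁₀(4π·r²) with r = 16.3 m.
4π·r² = 3339 m², 10·log₁₀ of that is 35.236 dB.
L_p = 90 − 35.236 = 54.76 dB.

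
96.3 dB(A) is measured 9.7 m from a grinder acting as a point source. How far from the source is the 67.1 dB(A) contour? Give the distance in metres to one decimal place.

279.8 m

Point-source spreading drops the level by 20·log₁₀(r₂/r₁); inverting, r₂/r₁ = 10^(ΔL/20).
r₂ = 9.7·10^((96.3−67.1)/20) = 9.7·10^(29.2/20) = 279.75 m.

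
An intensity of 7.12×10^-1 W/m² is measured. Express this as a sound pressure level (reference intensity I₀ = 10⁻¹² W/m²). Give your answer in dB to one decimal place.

118.5 dB

L = 10·log₁₀(I/I₀) = 10·log₁₀(7.12×10^-1/10⁻¹²) = 10·log₁₀(7.12×10^11).
L = 10·(0.8525 + 11) = 118.52 dB.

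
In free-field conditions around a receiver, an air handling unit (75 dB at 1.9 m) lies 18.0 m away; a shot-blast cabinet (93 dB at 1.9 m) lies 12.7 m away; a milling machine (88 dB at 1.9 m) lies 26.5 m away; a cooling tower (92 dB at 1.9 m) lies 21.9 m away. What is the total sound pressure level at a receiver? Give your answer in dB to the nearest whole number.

78 dB

Propagate each source to the receiver with L = L_ref − 20·log₁₀(r/r_ref), then add intensities.
air handling unit: 75 − 20·log₁₀(18.0/1.9) = 75 − 19.53 = 55.47 dB.
shot-blast cabinet: 93 − 20·log₁₀(12.7/1.9) = 93 − 16.50 = 76.50 dB.
milling machine: 88 − 20·log₁₀(26.5/1.9) = 88 − 22.89 = 65.11 dB.
cooling tower: 92 − 20·log₁₀(21.9/1.9) = 92 − 21.23 = 70.77 dB.
Σ 10^(L/10) = 6.018e+07 → L_total = 10·log₁₀(6.018e+07) = 77.79 dB.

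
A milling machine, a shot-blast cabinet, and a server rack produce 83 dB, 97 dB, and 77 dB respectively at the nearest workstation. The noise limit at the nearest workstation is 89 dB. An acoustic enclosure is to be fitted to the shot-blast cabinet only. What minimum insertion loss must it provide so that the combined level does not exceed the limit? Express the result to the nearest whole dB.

The untreated sources together contribute 10^(83/10) + 10^(77/10) = 2.496e+08, i.e. 83.97 dB.
To meet 89 dB overall, the treated shot-blast cabinet may contribute at most 10^(89/10) − 2.496e+08 = 5.447e+08, i.e. 87.36 dB.
So the shot-blast cabinet must be reduced from 97 to 87.36 dB: IL = 9.64 dB.

10 dB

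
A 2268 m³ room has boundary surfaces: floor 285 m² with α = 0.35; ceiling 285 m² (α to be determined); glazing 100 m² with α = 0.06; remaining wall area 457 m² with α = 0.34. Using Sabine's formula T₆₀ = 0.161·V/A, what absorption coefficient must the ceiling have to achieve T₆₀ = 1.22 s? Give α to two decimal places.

0.13

A = 0.161·V/T₆₀ = 0.161·2268/1.22 = 299.30 m² sabins.
Absorption from the other surfaces = 285·0.35 + 100·0.06 + 457·0.34 = 261.13 m², so the ceiling must supply 38.17 m² over 285 m².
α = 38.17/285 = 0.134.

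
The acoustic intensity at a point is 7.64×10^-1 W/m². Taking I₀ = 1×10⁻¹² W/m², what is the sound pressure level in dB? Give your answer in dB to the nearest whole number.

I/I₀ = 7.64×10^-1/10⁻¹² = 7.64×10^11, and L = 10·log₁₀(I/I₀).
L = 10·(0.8831 + 11) = 118.83 dB.

119 dB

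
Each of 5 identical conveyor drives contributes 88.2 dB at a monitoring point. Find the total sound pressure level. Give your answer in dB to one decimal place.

N identical incoherent sources raise the level by 10·log₁₀ N.
L_total = 88.2 + 10·log₁₀(5) = 88.2 + 6.990 = 95.19 dB.

95.2 dB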